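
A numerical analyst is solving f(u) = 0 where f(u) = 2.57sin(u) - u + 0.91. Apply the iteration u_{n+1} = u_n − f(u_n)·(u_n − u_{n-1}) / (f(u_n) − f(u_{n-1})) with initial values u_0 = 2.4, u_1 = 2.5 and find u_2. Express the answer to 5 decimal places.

2.48257

f(2.4) = 0.2459404, f(2.5) = -0.0519266
u_2 = 2.5000000 − (-0.0519266)·(2.5000000 − 2.4000000) / (-0.0519266 − 0.2459404) = 2.5000000 − (-0.0051927)/(-0.2978670) = 2.4825672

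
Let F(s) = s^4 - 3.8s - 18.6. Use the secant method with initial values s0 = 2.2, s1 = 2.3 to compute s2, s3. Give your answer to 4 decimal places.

F(2.2) = -3.534400, F(2.3) = 0.644100
s2 = 2.300000 − 0.644100·(2.300000 − 2.200000) / (0.644100 − (-3.534400)) = 2.300000 − (0.064410)/(4.178500) = 2.284585
F(2.284585) = -0.040015
s3 = 2.284585 − (-0.040015)·(2.284585 − 2.300000) / (-0.040015 − 0.644100) = 2.284585 − (0.000617)/(-0.684115) = 2.285487

2.2846, 2.2855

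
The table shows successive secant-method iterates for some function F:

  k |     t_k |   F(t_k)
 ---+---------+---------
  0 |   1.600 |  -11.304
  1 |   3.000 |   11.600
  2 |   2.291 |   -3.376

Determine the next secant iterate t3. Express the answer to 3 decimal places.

t3 = 2.291 − (-3.376)·(2.291 − 3.000) / (-3.376 − 11.600)
   = 2.291 − (2.39358)/(-14.97600) = 2.45083

2.451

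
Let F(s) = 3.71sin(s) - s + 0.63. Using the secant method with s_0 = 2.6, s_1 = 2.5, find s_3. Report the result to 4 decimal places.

F(2.6) = -0.057490, F(2.5) = 0.350332
s_2 = 2.500000 − 0.350332·(2.500000 − 2.600000) / (0.350332 − (-0.057490)) = 2.500000 − (-0.035033)/(0.407822) = 2.585903
F(2.585903) = 0.001230
s_3 = 2.585903 − 0.001230·(2.585903 − 2.500000) / (0.001230 − 0.350332) = 2.585903 − (0.000106)/(-0.349102) = 2.586206

2.5862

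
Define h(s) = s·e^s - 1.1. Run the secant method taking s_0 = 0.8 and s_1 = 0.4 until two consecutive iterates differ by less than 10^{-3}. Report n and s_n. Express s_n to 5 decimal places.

h(0.8) = 0.6804327, h(0.4) = -0.5032701
s_2 = 0.4000000 − (-0.5032701)·(-0.4000000)/(-1.1837029) = 0.5700664;  |Δ| = 0.1700664
h(0.5700664) = -0.0919035
s_3 = 0.5700664 − (-0.0919035)·(0.1700664)/(0.4113666) = 0.6080609;  |Δ| = 0.0379946
h(0.6080609) = 0.0169266
s_4 = 0.6080609 − 0.0169266·(0.0379946)/(0.1088301) = 0.6021516;  |Δ| = 0.0059094
h(0.6021516) = -0.0004451
s_5 = 0.6021516 − (-0.0004451)·(-0.0059094)/(-0.0173716) = 0.6023030;  |Δ| = 0.0001514
|s_5 − s_4| = 0.0001514 < 10^{-3}

n = 5, s_n = 0.60230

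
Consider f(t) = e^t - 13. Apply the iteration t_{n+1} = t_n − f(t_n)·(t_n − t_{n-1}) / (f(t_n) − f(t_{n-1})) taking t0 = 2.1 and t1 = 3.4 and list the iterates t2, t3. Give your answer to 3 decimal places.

2.388, 2.500

f(2.1) = -4.83383, f(3.4) = 16.96410
t2 = 3.40000 − 16.96410·(3.40000 − 2.10000) / (16.96410 − (-4.83383)) = 3.40000 − (22.05333)/(21.79793) = 2.38828
f(2.38828) = -2.10523
t3 = 2.38828 − (-2.10523)·(2.38828 − 3.40000) / (-2.10523 − 16.96410) = 2.38828 − (2.12989)/(-19.06933) = 2.49998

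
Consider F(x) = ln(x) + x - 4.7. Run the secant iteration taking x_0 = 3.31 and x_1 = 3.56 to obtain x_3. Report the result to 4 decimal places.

3.4590

F(3.31) = -0.193052, F(3.56) = 0.129761
x_2 = 3.560000 − 0.129761·(3.560000 − 3.310000) / (0.129761 − (-0.193052)) = 3.560000 − (0.032440)/(0.322812) = 3.459508
F(3.459508) = 0.000634
x_3 = 3.459508 − 0.000634·(3.459508 − 3.560000) / (0.000634 − 0.129761) = 3.459508 − (-0.000064)/(-0.129126) = 3.459014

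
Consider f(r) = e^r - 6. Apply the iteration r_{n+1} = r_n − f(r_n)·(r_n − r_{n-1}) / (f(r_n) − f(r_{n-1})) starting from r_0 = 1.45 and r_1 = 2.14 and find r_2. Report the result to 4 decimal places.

1.7329

f(1.45) = -1.736885, f(2.14) = 2.499438
r_2 = 2.140000 − 2.499438·(2.140000 − 1.450000) / (2.499438 − (-1.736885)) = 2.140000 − (1.724612)/(4.236323) = 1.732899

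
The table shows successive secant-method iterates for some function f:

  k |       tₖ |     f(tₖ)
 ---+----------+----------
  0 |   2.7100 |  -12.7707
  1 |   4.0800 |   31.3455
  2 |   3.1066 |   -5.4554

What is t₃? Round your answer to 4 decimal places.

3.2509

t₃ = 3.1066 − (-5.4554)·(3.1066 − 4.0800) / (-5.4554 − 31.3455)
   = 3.1066 − (5.310286)/(-36.800900) = 3.250898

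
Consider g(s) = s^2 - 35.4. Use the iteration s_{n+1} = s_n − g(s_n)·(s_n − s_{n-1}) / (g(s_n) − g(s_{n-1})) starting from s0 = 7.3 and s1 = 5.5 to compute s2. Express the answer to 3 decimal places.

5.902

g(7.3) = 17.89000, g(5.5) = -5.15000
s2 = 5.50000 − (-5.15000)·(5.50000 − 7.30000) / (-5.15000 − 17.89000) = 5.50000 − (9.27000)/(-23.04000) = 5.90234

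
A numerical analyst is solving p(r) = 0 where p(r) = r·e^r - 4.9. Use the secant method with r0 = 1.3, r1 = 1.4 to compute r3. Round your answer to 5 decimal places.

1.31517

p(1.3) = -0.1299143, p(1.4) = 0.7772800
r2 = 1.4000000 − 0.7772800·(1.4000000 − 1.3000000) / (0.7772800 − (-0.1299143)) = 1.4000000 − (0.0777280)/(0.9071943) = 1.3143205
p(1.3143205) = -0.0078092
r3 = 1.3143205 − (-0.0078092)·(1.3143205 − 1.4000000) / (-0.0078092 − 0.7772800) = 1.3143205 − (0.0006691)/(-0.7850892) = 1.3151727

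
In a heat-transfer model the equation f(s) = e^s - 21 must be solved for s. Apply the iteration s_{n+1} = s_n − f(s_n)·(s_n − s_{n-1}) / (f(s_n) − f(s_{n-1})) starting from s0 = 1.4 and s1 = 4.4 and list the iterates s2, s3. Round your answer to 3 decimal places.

2.057, 2.476

f(1.4) = -16.94480, f(4.4) = 60.45087
s2 = 4.40000 − 60.45087·(4.40000 − 1.40000) / (60.45087 − (-16.94480)) = 4.40000 − (181.35261)/(77.39567) = 2.05681
f(2.05681) = -13.17900
s3 = 2.05681 − (-13.17900)·(2.05681 − 4.40000) / (-13.17900 − 60.45087) = 2.05681 − (30.88088)/(-73.62987) = 2.47622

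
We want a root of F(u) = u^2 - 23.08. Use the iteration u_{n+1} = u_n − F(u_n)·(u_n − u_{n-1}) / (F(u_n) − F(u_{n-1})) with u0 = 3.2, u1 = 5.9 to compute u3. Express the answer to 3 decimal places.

4.784

F(3.2) = -12.84000, F(5.9) = 11.73000
u2 = 5.90000 − 11.73000·(5.90000 − 3.20000) / (11.73000 − (-12.84000)) = 5.90000 − (31.67100)/(24.57000) = 4.61099
F(4.61099) = -1.81878
u3 = 4.61099 − (-1.81878)·(4.61099 − 5.90000) / (-1.81878 − 11.73000) = 4.61099 − (2.34443)/(-13.54878) = 4.78403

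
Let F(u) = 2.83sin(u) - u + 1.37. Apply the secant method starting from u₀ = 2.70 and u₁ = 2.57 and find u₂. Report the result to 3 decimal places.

2.665

F(2.70) = -0.12051, F(2.57) = 0.33095
u₂ = 2.57000 − 0.33095·(2.57000 − 2.70000) / (0.33095 − (-0.12051)) = 2.57000 − (-0.04302)/(0.45147) = 2.66530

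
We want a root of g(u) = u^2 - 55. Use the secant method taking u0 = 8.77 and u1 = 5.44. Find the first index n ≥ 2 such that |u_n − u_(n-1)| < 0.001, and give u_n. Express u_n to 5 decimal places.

g(8.77) = 21.9129000, g(5.44) = -25.4064000
u2 = 5.4400000 − (-25.4064000)·(-3.3300000)/(-47.3193000) = 7.2279240;  |Δ| = 1.7879240
g(7.2279240) = -2.7571147
u3 = 7.2279240 − (-2.7571147)·(1.7879240)/(22.6492853) = 7.4455693;  |Δ| = 0.2176453
g(7.4455693) = 0.4365028
u4 = 7.4455693 − 0.4365028·(0.2176453)/(3.1936175) = 7.4158216;  |Δ| = 0.0297477
g(7.4158216) = -0.0055895
u5 = 7.4158216 − (-0.0055895)·(-0.0297477)/(-0.4420924) = 7.4161977;  |Δ| = 0.0003761
|u5 − u4| = 0.0003761 < 0.001

n = 5, u_n = 7.41620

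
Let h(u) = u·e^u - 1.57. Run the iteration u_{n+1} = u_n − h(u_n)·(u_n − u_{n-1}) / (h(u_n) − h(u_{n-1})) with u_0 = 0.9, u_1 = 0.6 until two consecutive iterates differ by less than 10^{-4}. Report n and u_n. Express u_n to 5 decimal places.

h(0.9) = 0.6436428, h(0.6) = -0.4767287
u_2 = 0.6000000 − (-0.4767287)·(-0.3000000)/(-1.1203715) = 0.7276528;  |Δ| = 0.1276528
h(0.7276528) = -0.0636016
u_3 = 0.7276528 − (-0.0636016)·(0.1276528)/(0.4131271) = 0.7473052;  |Δ| = 0.0196524
h(0.7473052) = 0.0077876
u_4 = 0.7473052 − 0.0077876·(0.0196524)/(0.0713892) = 0.7451614;  |Δ| = 0.0021438
h(0.7451614) = -0.0001078
u_5 = 0.7451614 − (-0.0001078)·(-0.0021438)/(-0.0078954) = 0.7451907;  |Δ| = 0.0000293
|u_5 − u_4| = 0.0000293 < 10^{-4}

n = 5, u_n = 0.74519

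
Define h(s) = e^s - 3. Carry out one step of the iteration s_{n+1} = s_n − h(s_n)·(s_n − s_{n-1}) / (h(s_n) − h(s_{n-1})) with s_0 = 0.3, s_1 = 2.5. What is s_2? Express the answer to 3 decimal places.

h(0.3) = -1.65014, h(2.5) = 9.18249
s_2 = 2.50000 − 9.18249·(2.50000 − 0.30000) / (9.18249 − (-1.65014)) = 2.50000 − (20.20149)/(10.83264) = 0.63513

0.635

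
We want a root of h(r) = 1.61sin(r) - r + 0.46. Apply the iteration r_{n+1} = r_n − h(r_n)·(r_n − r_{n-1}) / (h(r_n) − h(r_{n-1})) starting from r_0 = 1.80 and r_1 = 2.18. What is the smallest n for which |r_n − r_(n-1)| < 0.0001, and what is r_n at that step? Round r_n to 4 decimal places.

h(1.80) = 0.227895, h(2.18) = -0.399633
r_2 = 2.180000 − (-0.399633)·(0.380000)/(-0.627527) = 1.938002;  |Δ| = 0.241998
h(1.938002) = 0.024666
r_3 = 1.938002 − 0.024666·(-0.241998)/(0.424299) = 1.952070;  |Δ| = 0.014068
h(1.952070) = 0.002318
r_4 = 1.952070 − 0.002318·(0.014068)/(-0.022348) = 1.953529;  |Δ| = 0.001459
h(1.953529) = -0.000017
r_5 = 1.953529 − (-0.000017)·(0.001459)/(-0.002335) = 1.953519;  |Δ| = 0.000011
|r_5 − r_4| = 0.000011 < 0.0001

n = 5, r_n = 1.9535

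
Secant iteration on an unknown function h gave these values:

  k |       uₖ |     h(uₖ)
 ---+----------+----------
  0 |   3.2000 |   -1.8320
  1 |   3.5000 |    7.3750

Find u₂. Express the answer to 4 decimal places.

u₂ = 3.5000 − 7.3750·(3.5000 − 3.2000) / (7.3750 − (-1.8320))
   = 3.5000 − (2.212500)/(9.207000) = 3.259694

3.2597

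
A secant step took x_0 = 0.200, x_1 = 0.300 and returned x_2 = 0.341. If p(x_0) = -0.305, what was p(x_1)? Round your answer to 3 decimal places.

The secant line through (0.200, -0.305) and (0.300, p(x_1)) crosses zero at x_2 = 0.341.
So (0.200, -0.305), (0.300, p(x_1)), (0.341, 0) are collinear:
p(x_1) = -0.305 · (0.300 − 0.341) / (0.200 − 0.341) = -0.305 · (-0.04100)/(-0.14100) = -0.08869

-0.089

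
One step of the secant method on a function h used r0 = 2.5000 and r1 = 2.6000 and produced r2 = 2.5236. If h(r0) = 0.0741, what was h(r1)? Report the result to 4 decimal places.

The secant line through (2.5000, 0.0741) and (2.6000, h(r1)) crosses zero at r2 = 2.5236.
So (2.5000, 0.0741), (2.6000, h(r1)), (2.5236, 0) are collinear:
h(r1) = 0.0741 · (2.6000 − 2.5236) / (2.5000 − 2.5236) = 0.0741 · (0.076400)/(-0.023600) = -0.239883

-0.2399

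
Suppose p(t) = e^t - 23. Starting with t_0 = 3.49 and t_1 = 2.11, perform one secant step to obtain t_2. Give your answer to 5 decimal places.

p(3.49) = 9.7859477, p(2.11) = -14.7517587
t_2 = 2.1100000 − (-14.7517587)·(2.1100000 − 3.4900000) / (-14.7517587 − 9.7859477) = 2.1100000 − (20.3574270)/(-24.5377064) = 2.9396385

2.93964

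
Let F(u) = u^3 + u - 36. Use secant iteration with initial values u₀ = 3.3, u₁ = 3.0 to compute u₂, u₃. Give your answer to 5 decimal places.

F(3.3) = 3.2370000, F(3.0) = -6.0000000
u₂ = 3.0000000 − (-6.0000000)·(3.0000000 − 3.3000000) / (-6.0000000 − 3.2370000) = 3.0000000 − (1.8000000)/(-9.2370000) = 3.1948685
F(3.1948685) = -0.1945197
u₃ = 3.1948685 − (-0.1945197)·(3.1948685 − 3.0000000) / (-0.1945197 − (-6.0000000)) = 3.1948685 − (-0.0379057)/(5.8054803) = 3.2013978

3.19487, 3.20140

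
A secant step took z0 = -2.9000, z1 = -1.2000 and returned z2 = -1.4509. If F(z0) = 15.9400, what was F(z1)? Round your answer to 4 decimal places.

The secant line through (-2.9000, 15.9400) and (-1.2000, F(z1)) crosses zero at z2 = -1.4509.
So (-2.9000, 15.9400), (-1.2000, F(z1)), (-1.4509, 0) are collinear:
F(z1) = 15.9400 · (-1.2000 − (-1.4509)) / (-2.9000 − (-1.4509)) = 15.9400 · (0.250900)/(-1.449100) = -2.759883

-2.7599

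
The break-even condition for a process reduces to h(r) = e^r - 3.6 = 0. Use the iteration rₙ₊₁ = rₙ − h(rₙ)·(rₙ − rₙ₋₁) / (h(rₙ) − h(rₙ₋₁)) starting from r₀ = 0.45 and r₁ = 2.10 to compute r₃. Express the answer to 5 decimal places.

h(0.45) = -2.0316878, h(2.10) = 4.5661699
r₂ = 2.1000000 − 4.5661699·(2.1000000 − 0.4500000) / (4.5661699 − (-2.0316878)) = 2.1000000 − (7.5341804)/(6.5978577) = 0.9580869
h(0.9580869) = -0.9932953
r₃ = 0.9580869 − (-0.9932953)·(0.9580869 − 2.1000000) / (-0.9932953 − 4.5661699) = 0.9580869 − (1.1342569)/(-5.5594652) = 1.1621095

1.16211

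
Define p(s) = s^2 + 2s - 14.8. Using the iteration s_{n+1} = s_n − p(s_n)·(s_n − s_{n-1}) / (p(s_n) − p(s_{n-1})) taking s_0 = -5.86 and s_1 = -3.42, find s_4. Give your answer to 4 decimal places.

p(-5.86) = 7.819600, p(-3.42) = -9.943600
s_2 = -3.420000 − (-9.943600)·(-3.420000 − (-5.860000)) / (-9.943600 − 7.819600) = -3.420000 − (-24.262384)/(-17.763200) = -4.785879
p(-4.785879) = -1.467119
s_3 = -4.785879 − (-1.467119)·(-4.785879 − (-3.420000)) / (-1.467119 − (-9.943600)) = -4.785879 − (2.003908)/(8.476481) = -5.022287
p(-5.022287) = 0.378793
s_4 = -5.022287 − 0.378793·(-5.022287 − (-4.785879)) / (0.378793 − (-1.467119)) = -5.022287 − (-0.089550)/(1.845913) = -4.973775

-4.9738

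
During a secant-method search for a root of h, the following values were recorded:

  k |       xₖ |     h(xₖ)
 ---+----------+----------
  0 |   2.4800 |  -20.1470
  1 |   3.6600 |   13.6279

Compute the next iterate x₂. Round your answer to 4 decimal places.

3.1839

x₂ = 3.6600 − 13.6279·(3.6600 − 2.4800) / (13.6279 − (-20.1470))
   = 3.6600 − (16.080922)/(33.774900) = 3.183880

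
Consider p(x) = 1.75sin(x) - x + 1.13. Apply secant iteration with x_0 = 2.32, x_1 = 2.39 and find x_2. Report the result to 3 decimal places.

2.361

p(2.32) = 0.09141, p(2.39) = -0.06509
x_2 = 2.39000 − (-0.06509)·(2.39000 − 2.32000) / (-0.06509 − 0.09141) = 2.39000 − (-0.00456)/(-0.15650) = 2.36088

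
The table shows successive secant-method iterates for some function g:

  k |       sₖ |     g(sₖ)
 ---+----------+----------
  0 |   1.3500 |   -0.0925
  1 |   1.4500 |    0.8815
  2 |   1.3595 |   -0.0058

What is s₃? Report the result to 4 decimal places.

s₃ = 1.3595 − (-0.0058)·(1.3595 − 1.4500) / (-0.0058 − 0.8815)
   = 1.3595 − (0.000525)/(-0.887300) = 1.360092

1.3601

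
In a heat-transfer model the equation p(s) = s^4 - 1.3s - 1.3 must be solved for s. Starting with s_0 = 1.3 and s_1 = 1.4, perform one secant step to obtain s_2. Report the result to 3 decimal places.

p(1.3) = -0.13390, p(1.4) = 0.72160
s_2 = 1.40000 − 0.72160·(1.40000 − 1.30000) / (0.72160 − (-0.13390)) = 1.40000 − (0.07216)/(0.85550) = 1.31565

1.316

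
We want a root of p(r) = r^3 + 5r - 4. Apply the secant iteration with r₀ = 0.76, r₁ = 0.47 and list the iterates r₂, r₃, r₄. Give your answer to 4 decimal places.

p(0.76) = 0.238976, p(0.47) = -1.546177
r₂ = 0.470000 − (-1.546177)·(0.470000 − 0.760000) / (-1.546177 − 0.238976) = 0.470000 − (0.448391)/(-1.785153) = 0.721178
p(0.721178) = -0.019026
r₃ = 0.721178 − (-0.019026)·(0.721178 − 0.470000) / (-0.019026 − (-1.546177)) = 0.721178 − (-0.004779)/(1.527151) = 0.724307
p(0.724307) = 0.001524
r₄ = 0.724307 − 0.001524·(0.724307 − 0.721178) / (0.001524 − (-0.019026)) = 0.724307 − (0.000005)/(0.020551) = 0.724075

0.7212, 0.7243, 0.7241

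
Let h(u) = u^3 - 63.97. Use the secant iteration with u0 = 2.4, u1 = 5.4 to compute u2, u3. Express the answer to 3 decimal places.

3.447, 3.833

h(2.4) = -50.14600, h(5.4) = 93.49400
u2 = 5.40000 − 93.49400·(5.40000 − 2.40000) / (93.49400 − (-50.14600)) = 5.40000 − (280.48200)/(143.64000) = 3.44733
h(3.44733) = -23.00176
u3 = 3.44733 − (-23.00176)·(3.44733 − 5.40000) / (-23.00176 − 93.49400) = 3.44733 − (44.91492)/(-116.49576) = 3.83288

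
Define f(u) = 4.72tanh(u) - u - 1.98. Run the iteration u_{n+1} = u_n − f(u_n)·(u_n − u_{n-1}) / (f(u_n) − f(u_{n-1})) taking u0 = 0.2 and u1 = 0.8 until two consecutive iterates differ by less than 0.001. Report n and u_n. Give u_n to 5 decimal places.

n = 5, u_n = 0.61942

f(0.2) = -1.2483885, f(0.8) = 0.3542536
u2 = 0.8000000 − 0.3542536·(0.6000000)/(1.6026420) = 0.6673739;  |Δ| = 0.1326261
f(0.6673739) = 0.1055651
u3 = 0.6673739 − 0.1055651·(-0.1326261)/(-0.2486884) = 0.6110758;  |Δ| = 0.0562981
f(0.6110758) = -0.0192236
u4 = 0.6110758 − (-0.0192236)·(-0.0562981)/(-0.1247887) = 0.6197485;  |Δ| = 0.0086727
f(0.6197485) = 0.0007491
u5 = 0.6197485 − 0.0007491·(0.0086727)/(0.0199727) = 0.6194232;  |Δ| = 0.0003253
|u5 − u4| = 0.0003253 < 0.001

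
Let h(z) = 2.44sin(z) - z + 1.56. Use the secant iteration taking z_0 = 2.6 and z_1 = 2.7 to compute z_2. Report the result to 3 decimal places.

h(2.6) = 0.21782, h(2.7) = -0.09719
z_2 = 2.70000 − (-0.09719)·(2.70000 − 2.60000) / (-0.09719 − 0.21782) = 2.70000 − (-0.00972)/(-0.31502) = 2.66915

2.669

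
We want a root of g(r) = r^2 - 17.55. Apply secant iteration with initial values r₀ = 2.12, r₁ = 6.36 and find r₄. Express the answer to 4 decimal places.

4.1971

g(2.12) = -13.055600, g(6.36) = 22.899600
r₂ = 6.360000 − 22.899600·(6.360000 − 2.120000) / (22.899600 − (-13.055600)) = 6.360000 − (97.094304)/(35.955200) = 3.659575
g(3.659575) = -4.157507
r₃ = 3.659575 − (-4.157507)·(3.659575 − 6.360000) / (-4.157507 − 22.899600) = 3.659575 − (11.227035)/(-27.057107) = 4.074514
g(4.074514) = -0.948336
r₄ = 4.074514 − (-0.948336)·(4.074514 − 3.659575) / (-0.948336 − (-4.157507)) = 4.074514 − (-0.393501)/(3.209171) = 4.197132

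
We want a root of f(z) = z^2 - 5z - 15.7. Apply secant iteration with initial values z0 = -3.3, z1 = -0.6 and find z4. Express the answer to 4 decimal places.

-2.1842

f(-3.3) = 11.690000, f(-0.6) = -12.340000
z2 = -0.600000 − (-12.340000)·(-0.600000 − (-3.300000)) / (-12.340000 − 11.690000) = -0.600000 − (-33.318000)/(-24.030000) = -1.986517
f(-1.986517) = -1.821167
z3 = -1.986517 − (-1.821167)·(-1.986517 − (-0.600000)) / (-1.821167 − (-12.340000)) = -1.986517 − (2.525078)/(10.518833) = -2.226570
f(-2.226570) = 0.390463
z4 = -2.226570 − 0.390463·(-2.226570 − (-1.986517)) / (0.390463 − (-1.821167)) = -2.226570 − (-0.093732)/(2.211630) = -2.184189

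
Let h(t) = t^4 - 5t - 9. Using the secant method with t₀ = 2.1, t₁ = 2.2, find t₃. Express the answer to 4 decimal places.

h(2.1) = -0.051900, h(2.2) = 3.425600
t₂ = 2.200000 − 3.425600·(2.200000 − 2.100000) / (3.425600 − (-0.051900)) = 2.200000 − (0.342560)/(3.477500) = 2.101492
h(2.101492) = -0.004017
t₃ = 2.101492 − (-0.004017)·(2.101492 − 2.200000) / (-0.004017 − 3.425600) = 2.101492 − (0.000396)/(-3.429617) = 2.101608

2.1016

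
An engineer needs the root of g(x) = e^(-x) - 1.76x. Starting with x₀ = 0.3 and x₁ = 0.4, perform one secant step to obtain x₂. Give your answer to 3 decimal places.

g(0.3) = 0.21282, g(0.4) = -0.03368
x₂ = 0.40000 − (-0.03368)·(0.40000 − 0.30000) / (-0.03368 − 0.21282) = 0.40000 − (-0.00337)/(-0.24650) = 0.38634

0.386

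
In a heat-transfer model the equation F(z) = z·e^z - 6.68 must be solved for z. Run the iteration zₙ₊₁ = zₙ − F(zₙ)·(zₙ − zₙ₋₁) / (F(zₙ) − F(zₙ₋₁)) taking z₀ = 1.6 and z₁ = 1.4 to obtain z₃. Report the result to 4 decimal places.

F(1.6) = 1.244852, F(1.4) = -1.002720
z₂ = 1.400000 − (-1.002720)·(1.400000 − 1.600000) / (-1.002720 − 1.244852) = 1.400000 − (0.200544)/(-2.247572) = 1.489227
F(1.489227) = -0.077264
z₃ = 1.489227 − (-0.077264)·(1.489227 − 1.400000) / (-0.077264 − (-1.002720)) = 1.489227 − (-0.006894)/(0.925456) = 1.496676

1.4967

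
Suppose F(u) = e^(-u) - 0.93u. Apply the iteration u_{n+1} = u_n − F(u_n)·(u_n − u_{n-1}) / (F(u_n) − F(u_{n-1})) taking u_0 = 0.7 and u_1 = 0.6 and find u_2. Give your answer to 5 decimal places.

0.59367

F(0.7) = -0.1544147, F(0.6) = -0.0091884
u_2 = 0.6000000 − (-0.0091884)·(0.6000000 − 0.7000000) / (-0.0091884 − (-0.1544147)) = 0.6000000 − (0.0009188)/(0.1452263) = 0.5936731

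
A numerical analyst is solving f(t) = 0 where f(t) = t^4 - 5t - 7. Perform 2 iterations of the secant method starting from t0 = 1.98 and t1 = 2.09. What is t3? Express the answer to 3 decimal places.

f(1.98) = -1.53046, f(2.09) = 1.63030
t2 = 2.09000 − 1.63030·(2.09000 − 1.98000) / (1.63030 − (-1.53046)) = 2.09000 − (0.17933)/(3.16076) = 2.03326
f(2.03326) = -0.07505
t3 = 2.03326 − (-0.07505)·(2.03326 − 2.09000) / (-0.07505 − 1.63030) = 2.03326 − (0.00426)/(-1.70535) = 2.03576

2.036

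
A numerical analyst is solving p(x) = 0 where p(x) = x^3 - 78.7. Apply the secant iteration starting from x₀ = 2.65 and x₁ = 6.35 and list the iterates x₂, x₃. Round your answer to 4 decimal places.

3.5864, 4.0152

p(2.65) = -60.090375, p(6.35) = 177.347875
x₂ = 6.350000 − 177.347875·(6.350000 − 2.650000) / (177.347875 − (-60.090375)) = 6.350000 − (656.187137)/(237.438250) = 3.586388
p(3.586388) = -32.571226
x₃ = 3.586388 − (-32.571226)·(3.586388 − 6.350000) / (-32.571226 − 177.347875) = 3.586388 − (90.014224)/(-209.919101) = 4.015193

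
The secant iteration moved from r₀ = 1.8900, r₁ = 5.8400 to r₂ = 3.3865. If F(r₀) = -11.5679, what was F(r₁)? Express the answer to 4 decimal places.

18.9655

The secant line through (1.8900, -11.5679) and (5.8400, F(r₁)) crosses zero at r₂ = 3.3865.
So (1.8900, -11.5679), (5.8400, F(r₁)), (3.3865, 0) are collinear:
F(r₁) = -11.5679 · (5.8400 − 3.3865) / (1.8900 − 3.3865) = -11.5679 · (2.453500)/(-1.496500) = 18.965481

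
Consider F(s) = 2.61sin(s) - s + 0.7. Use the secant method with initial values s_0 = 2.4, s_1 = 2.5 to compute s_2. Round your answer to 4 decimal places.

2.4209

F(2.4) = 0.062959, F(2.5) = -0.237988
s_2 = 2.500000 − (-0.237988)·(2.500000 − 2.400000) / (-0.237988 − 0.062959) = 2.500000 − (-0.023799)/(-0.300947) = 2.420920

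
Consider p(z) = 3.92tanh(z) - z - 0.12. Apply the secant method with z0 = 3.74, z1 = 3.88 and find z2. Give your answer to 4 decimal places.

3.7960

p(3.74) = 0.055579, p(3.88) = -0.083342
z2 = 3.880000 − (-0.083342)·(3.880000 − 3.740000) / (-0.083342 − 0.055579) = 3.880000 − (-0.011668)/(-0.138921) = 3.796011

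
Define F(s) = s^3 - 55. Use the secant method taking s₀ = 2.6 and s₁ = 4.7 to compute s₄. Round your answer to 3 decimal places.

F(2.6) = -37.42400, F(4.7) = 48.82300
s₂ = 4.70000 − 48.82300·(4.70000 − 2.60000) / (48.82300 − (-37.42400)) = 4.70000 − (102.52830)/(86.24700) = 3.51122
F(3.51122) = -11.71117
s₃ = 3.51122 − (-11.71117)·(3.51122 − 4.70000) / (-11.71117 − 48.82300) = 3.51122 − (13.92195)/(-60.53417) = 3.74121
F(3.74121) = -2.63560
s₄ = 3.74121 − (-2.63560)·(3.74121 − 3.51122) / (-2.63560 − (-11.71117)) = 3.74121 − (-0.60615)/(9.07557) = 3.80800

3.808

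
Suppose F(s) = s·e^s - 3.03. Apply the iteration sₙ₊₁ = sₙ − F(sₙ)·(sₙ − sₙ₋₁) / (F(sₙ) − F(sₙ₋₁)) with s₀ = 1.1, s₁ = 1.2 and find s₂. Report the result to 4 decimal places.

F(1.1) = 0.274583, F(1.2) = 0.954140
s₂ = 1.200000 − 0.954140·(1.200000 − 1.100000) / (0.954140 − 0.274583) = 1.200000 − (0.095414)/(0.679558) = 1.059594

1.0596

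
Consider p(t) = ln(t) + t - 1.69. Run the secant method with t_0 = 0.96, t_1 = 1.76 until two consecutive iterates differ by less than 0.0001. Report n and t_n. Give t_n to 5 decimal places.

n = 5, t_n = 1.37300

p(0.96) = -0.7708220, p(1.76) = 0.6353138
t_2 = 1.7600000 − 0.6353138·(0.8000000)/(1.4061358) = 1.3985477;  |Δ| = 0.3614523
p(1.3985477) = 0.0439820
t_3 = 1.3985477 − 0.0439820·(-0.3614523)/(-0.5913318) = 1.3716636;  |Δ| = 0.0268841
p(1.3716636) = -0.0023121
t_4 = 1.3716636 − (-0.0023121)·(-0.0268841)/(-0.0462941) = 1.3730063;  |Δ| = 0.0013427
p(1.3730063) = 0.0000090
t_5 = 1.3730063 − 0.0000090·(0.0013427)/(0.0023210) = 1.3730011;  |Δ| = 0.0000052
|t_5 − t_4| = 0.0000052 < 0.0001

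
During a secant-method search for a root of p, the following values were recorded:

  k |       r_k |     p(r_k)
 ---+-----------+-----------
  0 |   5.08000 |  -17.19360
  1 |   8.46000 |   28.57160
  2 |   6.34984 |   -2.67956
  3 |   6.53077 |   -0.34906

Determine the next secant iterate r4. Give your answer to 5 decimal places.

6.55787

r4 = 6.53077 − (-0.34906)·(6.53077 − 6.34984) / (-0.34906 − (-2.67956))
   = 6.53077 − (-0.0631554)/(2.3305000) = 6.5578695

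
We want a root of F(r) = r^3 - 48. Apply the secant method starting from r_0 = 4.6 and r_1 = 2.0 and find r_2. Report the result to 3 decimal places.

F(4.6) = 49.33600, F(2.0) = -40.00000
r_2 = 2.00000 − (-40.00000)·(2.00000 − 4.60000) / (-40.00000 − 49.33600) = 2.00000 − (104.00000)/(-89.33600) = 3.16414

3.164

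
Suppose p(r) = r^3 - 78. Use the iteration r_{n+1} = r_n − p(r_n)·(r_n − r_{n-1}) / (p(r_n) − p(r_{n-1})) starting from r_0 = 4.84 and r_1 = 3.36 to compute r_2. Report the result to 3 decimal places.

p(4.84) = 35.37990, p(3.36) = -40.06694
r_2 = 3.36000 − (-40.06694)·(3.36000 − 4.84000) / (-40.06694 − 35.37990) = 3.36000 − (59.29908)/(-75.44685) = 4.14597

4.146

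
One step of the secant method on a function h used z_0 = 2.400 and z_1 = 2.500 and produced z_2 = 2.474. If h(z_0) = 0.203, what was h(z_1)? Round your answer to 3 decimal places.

-0.071

The secant line through (2.400, 0.203) and (2.500, h(z_1)) crosses zero at z_2 = 2.474.
So (2.400, 0.203), (2.500, h(z_1)), (2.474, 0) are collinear:
h(z_1) = 0.203 · (2.500 − 2.474) / (2.400 − 2.474) = 0.203 · (0.02600)/(-0.07400) = -0.07132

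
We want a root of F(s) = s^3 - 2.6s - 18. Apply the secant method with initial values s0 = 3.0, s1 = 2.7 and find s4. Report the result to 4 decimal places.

F(3.0) = 1.200000, F(2.7) = -5.337000
s2 = 2.700000 − (-5.337000)·(2.700000 − 3.000000) / (-5.337000 − 1.200000) = 2.700000 − (1.601100)/(-6.537000) = 2.944929
F(2.944929) = -0.116607
s3 = 2.944929 − (-0.116607)·(2.944929 − 2.700000) / (-0.116607 − (-5.337000)) = 2.944929 − (-0.028560)/(5.220393) = 2.950400
F(2.950400) = 0.011775
s4 = 2.950400 − 0.011775·(2.950400 − 2.944929) / (0.011775 − (-0.116607)) = 2.950400 − (0.000064)/(0.128382) = 2.949898

2.9499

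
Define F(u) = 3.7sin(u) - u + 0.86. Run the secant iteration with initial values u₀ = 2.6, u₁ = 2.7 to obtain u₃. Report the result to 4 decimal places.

2.6398

F(2.6) = 0.167355, F(2.7) = -0.258694
u₂ = 2.700000 − (-0.258694)·(2.700000 − 2.600000) / (-0.258694 − 0.167355) = 2.700000 − (-0.025869)/(-0.426050) = 2.639281
F(2.639281) = 0.002096
u₃ = 2.639281 − 0.002096·(2.639281 − 2.700000) / (0.002096 − (-0.258694)) = 2.639281 − (-0.000127)/(0.260791) = 2.639769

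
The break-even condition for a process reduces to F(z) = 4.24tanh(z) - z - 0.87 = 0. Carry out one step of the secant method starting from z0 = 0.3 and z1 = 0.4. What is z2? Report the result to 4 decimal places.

0.2764

F(0.3) = 0.065165, F(0.4) = 0.340984
z2 = 0.400000 − 0.340984·(0.400000 − 0.300000) / (0.340984 − 0.065165) = 0.400000 − (0.034098)/(0.275818) = 0.276374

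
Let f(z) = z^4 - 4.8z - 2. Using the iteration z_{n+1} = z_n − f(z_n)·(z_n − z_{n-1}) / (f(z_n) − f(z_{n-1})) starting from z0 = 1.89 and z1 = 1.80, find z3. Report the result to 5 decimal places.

f(1.89) = 1.6878984, f(1.80) = -0.1424000
z2 = 1.8000000 − (-0.1424000)·(1.8000000 − 1.8900000) / (-0.1424000 − 1.6878984) = 1.8000000 − (0.0128160)/(-1.8302984) = 1.8070021
f(1.8070021) = -0.0117088
z3 = 1.8070021 − (-0.0117088)·(1.8070021 − 1.8000000) / (-0.0117088 − (-0.1424000)) = 1.8070021 − (-0.0000820)/(0.1306912) = 1.8076295

1.80763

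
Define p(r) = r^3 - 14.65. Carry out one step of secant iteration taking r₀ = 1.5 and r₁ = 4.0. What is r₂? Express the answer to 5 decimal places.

1.96495

p(1.5) = -11.2750000, p(4.0) = 49.3500000
r₂ = 4.0000000 − 49.3500000·(4.0000000 − 1.5000000) / (49.3500000 − (-11.2750000)) = 4.0000000 − (123.3750000)/(60.6250000) = 1.9649485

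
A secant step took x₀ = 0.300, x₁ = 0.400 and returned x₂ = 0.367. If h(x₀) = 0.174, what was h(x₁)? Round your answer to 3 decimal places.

-0.086

The secant line through (0.300, 0.174) and (0.400, h(x₁)) crosses zero at x₂ = 0.367.
So (0.300, 0.174), (0.400, h(x₁)), (0.367, 0) are collinear:
h(x₁) = 0.174 · (0.400 − 0.367) / (0.300 − 0.367) = 0.174 · (0.03300)/(-0.06700) = -0.08570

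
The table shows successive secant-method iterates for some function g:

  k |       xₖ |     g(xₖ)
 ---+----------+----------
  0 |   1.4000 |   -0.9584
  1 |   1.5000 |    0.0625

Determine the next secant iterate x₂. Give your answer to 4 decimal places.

1.4939

x₂ = 1.5000 − 0.0625·(1.5000 − 1.4000) / (0.0625 − (-0.9584))
   = 1.5000 − (0.006250)/(1.020900) = 1.493878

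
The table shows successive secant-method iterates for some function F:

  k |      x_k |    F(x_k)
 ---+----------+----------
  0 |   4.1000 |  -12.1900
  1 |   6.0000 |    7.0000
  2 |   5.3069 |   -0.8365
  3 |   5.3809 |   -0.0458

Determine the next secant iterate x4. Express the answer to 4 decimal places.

5.3852

x4 = 5.3809 − (-0.0458)·(5.3809 − 5.3069) / (-0.0458 − (-0.8365))
   = 5.3809 − (-0.003389)/(0.790700) = 5.385186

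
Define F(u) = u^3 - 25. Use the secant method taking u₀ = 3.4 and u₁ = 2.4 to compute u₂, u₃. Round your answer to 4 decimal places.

F(3.4) = 14.304000, F(2.4) = -11.176000
u₂ = 2.400000 − (-11.176000)·(2.400000 − 3.400000) / (-11.176000 − 14.304000) = 2.400000 − (11.176000)/(-25.480000) = 2.838619
F(2.838619) = -2.127107
u₃ = 2.838619 − (-2.127107)·(2.838619 − 2.400000) / (-2.127107 − (-11.176000)) = 2.838619 − (-0.932989)/(9.048893) = 2.941724

2.8386, 2.9417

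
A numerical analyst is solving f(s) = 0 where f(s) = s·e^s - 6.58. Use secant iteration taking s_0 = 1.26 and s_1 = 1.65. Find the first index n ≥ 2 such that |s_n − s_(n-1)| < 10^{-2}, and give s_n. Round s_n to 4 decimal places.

n = 4, s_n = 1.4872

f(1.26) = -2.137969, f(1.65) = 2.011517
s_2 = 1.650000 − 2.011517·(0.390000)/(4.149486) = 1.460942;  |Δ| = 0.189058
f(1.460942) = -0.283309
s_3 = 1.460942 − (-0.283309)·(-0.189058)/(-2.294826) = 1.484283;  |Δ| = 0.023340
f(1.484283) = -0.031642
s_4 = 1.484283 − (-0.031642)·(0.023340)/(0.251667) = 1.487217;  |Δ| = 0.002935
|s_4 − s_3| = 0.002935 < 10^{-2}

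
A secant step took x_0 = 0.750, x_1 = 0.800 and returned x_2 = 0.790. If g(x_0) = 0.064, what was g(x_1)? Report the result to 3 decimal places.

-0.016

The secant line through (0.750, 0.064) and (0.800, g(x_1)) crosses zero at x_2 = 0.790.
So (0.750, 0.064), (0.800, g(x_1)), (0.790, 0) are collinear:
g(x_1) = 0.064 · (0.800 − 0.790) / (0.750 − 0.790) = 0.064 · (0.01000)/(-0.04000) = -0.01600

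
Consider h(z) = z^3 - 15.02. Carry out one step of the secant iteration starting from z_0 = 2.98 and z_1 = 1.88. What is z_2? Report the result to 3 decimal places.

h(2.98) = 11.44359, h(1.88) = -8.37533
z_2 = 1.88000 − (-8.37533)·(1.88000 − 2.98000) / (-8.37533 − 11.44359) = 1.88000 − (9.21286)/(-19.81892) = 2.34485

2.345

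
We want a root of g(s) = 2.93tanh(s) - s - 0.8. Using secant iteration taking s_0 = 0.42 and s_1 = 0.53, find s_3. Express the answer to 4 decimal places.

0.4598

g(0.42) = -0.056994, g(0.53) = 0.092167
s_2 = 0.530000 − 0.092167·(0.530000 − 0.420000) / (0.092167 − (-0.056994)) = 0.530000 − (0.010138)/(0.149160) = 0.462031
g(0.462031) = 0.002961
s_3 = 0.462031 − 0.002961·(0.462031 − 0.530000) / (0.002961 − 0.092167) = 0.462031 − (-0.000201)/(-0.089205) = 0.459774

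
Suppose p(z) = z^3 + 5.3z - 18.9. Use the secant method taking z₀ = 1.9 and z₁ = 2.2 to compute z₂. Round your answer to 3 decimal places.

p(1.9) = -1.97100, p(2.2) = 3.40800
z₂ = 2.20000 − 3.40800·(2.20000 − 1.90000) / (3.40800 − (-1.97100)) = 2.20000 − (1.02240)/(5.37900) = 2.00993

2.010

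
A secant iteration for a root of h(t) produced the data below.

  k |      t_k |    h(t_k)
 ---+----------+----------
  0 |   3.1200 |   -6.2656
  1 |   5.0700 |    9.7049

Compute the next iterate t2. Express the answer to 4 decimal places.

3.8850

t2 = 5.0700 − 9.7049·(5.0700 − 3.1200) / (9.7049 − (-6.2656))
   = 5.0700 − (18.924555)/(15.970500) = 3.885031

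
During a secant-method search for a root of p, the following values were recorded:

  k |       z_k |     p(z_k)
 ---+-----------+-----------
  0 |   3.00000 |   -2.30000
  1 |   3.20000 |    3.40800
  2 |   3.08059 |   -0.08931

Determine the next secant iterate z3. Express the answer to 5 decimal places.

3.08364

z3 = 3.08059 − (-0.08931)·(3.08059 − 3.20000) / (-0.08931 − 3.40800)
   = 3.08059 − (0.0106645)/(-3.4973100) = 3.0836393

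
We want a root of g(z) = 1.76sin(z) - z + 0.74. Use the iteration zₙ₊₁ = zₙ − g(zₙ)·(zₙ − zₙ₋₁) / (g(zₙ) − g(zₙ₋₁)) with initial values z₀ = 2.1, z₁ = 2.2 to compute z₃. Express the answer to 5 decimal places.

2.18168

g(2.1) = 0.1592485, g(2.2) = -0.0370463
z₂ = 2.2000000 − (-0.0370463)·(2.2000000 − 2.1000000) / (-0.0370463 − 0.1592485) = 2.2000000 − (-0.0037046)/(-0.1962948) = 2.1811272
g(2.1811272) = 0.0011196
z₃ = 2.1811272 − 0.0011196·(2.1811272 − 2.2000000) / (0.0011196 − (-0.0370463)) = 2.1811272 − (-0.0000211)/(0.0381660) = 2.1816808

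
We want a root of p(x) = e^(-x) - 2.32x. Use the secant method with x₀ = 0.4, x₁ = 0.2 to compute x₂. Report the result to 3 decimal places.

p(0.4) = -0.25768, p(0.2) = 0.35473
x₂ = 0.20000 − 0.35473·(0.20000 − 0.40000) / (0.35473 − (-0.25768)) = 0.20000 − (-0.07095)/(0.61241) = 0.31585

0.316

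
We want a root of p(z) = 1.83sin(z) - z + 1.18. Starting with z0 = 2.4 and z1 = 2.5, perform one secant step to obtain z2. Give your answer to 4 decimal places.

2.4067

p(2.4) = 0.016098, p(2.5) = -0.224796
z2 = 2.500000 − (-0.224796)·(2.500000 − 2.400000) / (-0.224796 − 0.016098) = 2.500000 − (-0.022480)/(-0.240894) = 2.406682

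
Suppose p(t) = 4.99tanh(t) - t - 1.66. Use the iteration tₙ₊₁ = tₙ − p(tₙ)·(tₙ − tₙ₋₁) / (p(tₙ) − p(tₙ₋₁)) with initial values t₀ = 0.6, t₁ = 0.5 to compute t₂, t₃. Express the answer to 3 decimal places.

p(0.6) = 0.41988, p(0.5) = 0.14596
t₂ = 0.50000 − 0.14596·(0.50000 − 0.60000) / (0.14596 − 0.41988) = 0.50000 − (-0.01460)/(-0.27391) = 0.44671
p(0.44671) = -0.01494
t₃ = 0.44671 − (-0.01494)·(0.44671 − 0.50000) / (-0.01494 − 0.14596) = 0.44671 − (0.00080)/(-0.16091) = 0.45166

0.447, 0.452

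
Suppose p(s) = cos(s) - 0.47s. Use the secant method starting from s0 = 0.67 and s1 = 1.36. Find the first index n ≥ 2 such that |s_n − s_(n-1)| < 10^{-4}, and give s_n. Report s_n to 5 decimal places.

p(0.67) = 0.4689217, p(1.36) = -0.4299613
s2 = 1.3600000 − (-0.4299613)·(0.6900000)/(-0.8988830) = 1.0299534;  |Δ| = 0.3300466
p(1.0299534) = 0.0307808
s3 = 1.0299534 − 0.0307808·(-0.3300466)/(0.4607421) = 1.0520028;  |Δ| = 0.0220494
p(1.0520028) = 0.0013915
s4 = 1.0520028 − 0.0013915·(0.0220494)/(-0.0293892) = 1.0530467;  |Δ| = 0.0010440
p(1.0530467) = -0.0000061
s5 = 1.0530467 − (-0.0000061)·(0.0010440)/(-0.0013976) = 1.0530422;  |Δ| = 0.0000045
|s5 − s4| = 0.0000045 < 10^{-4}

n = 5, s_n = 1.05304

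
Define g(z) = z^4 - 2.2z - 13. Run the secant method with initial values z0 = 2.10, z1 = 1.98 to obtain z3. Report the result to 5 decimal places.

g(2.10) = 1.8281000, g(1.98) = -1.9864638
z2 = 1.9800000 − (-1.9864638)·(1.9800000 − 2.1000000) / (-1.9864638 − 1.8281000) = 1.9800000 − (0.2383757)/(-3.8145638) = 2.0424909
g(2.0424909) = -0.0898216
z3 = 2.0424909 − (-0.0898216)·(2.0424909 − 1.9800000) / (-0.0898216 − (-1.9864638)) = 2.0424909 − (-0.0056130)/(1.8966422) = 2.0454504

2.04545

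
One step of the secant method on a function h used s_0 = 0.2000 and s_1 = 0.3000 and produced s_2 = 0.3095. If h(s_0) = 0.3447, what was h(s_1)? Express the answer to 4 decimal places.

0.0299

The secant line through (0.2000, 0.3447) and (0.3000, h(s_1)) crosses zero at s_2 = 0.3095.
So (0.2000, 0.3447), (0.3000, h(s_1)), (0.3095, 0) are collinear:
h(s_1) = 0.3447 · (0.3000 − 0.3095) / (0.2000 − 0.3095) = 0.3447 · (-0.009500)/(-0.109500) = 0.029905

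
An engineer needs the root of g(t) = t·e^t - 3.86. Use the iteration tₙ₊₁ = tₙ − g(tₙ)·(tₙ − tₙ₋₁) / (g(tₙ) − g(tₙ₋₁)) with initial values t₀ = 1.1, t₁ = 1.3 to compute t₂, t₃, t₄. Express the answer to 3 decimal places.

1.176, 1.182, 1.183

g(1.1) = -0.55542, g(1.3) = 0.91009
t₂ = 1.30000 − 0.91009·(1.30000 − 1.10000) / (0.91009 − (-0.55542)) = 1.30000 − (0.18202)/(1.46550) = 1.17580
g(1.17580) = -0.04955
t₃ = 1.17580 − (-0.04955)·(1.17580 − 1.30000) / (-0.04955 − 0.91009) = 1.17580 − (0.00615)/(-0.95964) = 1.18221
g(1.18221) = -0.00412
t₄ = 1.18221 − (-0.00412)·(1.18221 − 1.17580) / (-0.00412 − (-0.04955)) = 1.18221 − (-0.00003)/(0.04543) = 1.18279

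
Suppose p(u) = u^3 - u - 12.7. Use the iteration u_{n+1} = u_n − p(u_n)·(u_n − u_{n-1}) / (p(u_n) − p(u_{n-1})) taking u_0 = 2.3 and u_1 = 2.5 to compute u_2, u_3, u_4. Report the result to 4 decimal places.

2.4739, 2.4758, 2.4758

p(2.3) = -2.833000, p(2.5) = 0.425000
u_2 = 2.500000 − 0.425000·(2.500000 − 2.300000) / (0.425000 − (-2.833000)) = 2.500000 − (0.085000)/(3.258000) = 2.473910
p(2.473910) = -0.033004
u_3 = 2.473910 − (-0.033004)·(2.473910 − 2.500000) / (-0.033004 − 0.425000) = 2.473910 − (0.000861)/(-0.458004) = 2.475790
p(2.475790) = -0.000339
u_4 = 2.475790 − (-0.000339)·(2.475790 − 2.473910) / (-0.000339 − (-0.033004)) = 2.475790 − (-0.000001)/(0.032665) = 2.475810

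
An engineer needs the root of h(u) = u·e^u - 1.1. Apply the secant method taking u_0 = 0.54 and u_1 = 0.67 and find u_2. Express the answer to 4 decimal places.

h(0.54) = -0.173356, h(0.67) = 0.209339
u_2 = 0.670000 − 0.209339·(0.670000 − 0.540000) / (0.209339 − (-0.173356)) = 0.670000 − (0.027214)/(0.382695) = 0.598888

0.5989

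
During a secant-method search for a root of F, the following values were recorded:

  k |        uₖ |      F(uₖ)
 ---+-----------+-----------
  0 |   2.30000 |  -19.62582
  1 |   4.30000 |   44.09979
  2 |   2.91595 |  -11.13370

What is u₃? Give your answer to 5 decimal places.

u₃ = 2.91595 − (-11.13370)·(2.91595 − 4.30000) / (-11.13370 − 44.09979)
   = 2.91595 − (15.4095975)/(-55.2334900) = 3.1949401

3.19494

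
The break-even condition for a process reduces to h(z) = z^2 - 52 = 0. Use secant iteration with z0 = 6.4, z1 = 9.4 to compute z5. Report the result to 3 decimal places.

h(6.4) = -11.04000, h(9.4) = 36.36000
z2 = 9.40000 − 36.36000·(9.40000 − 6.40000) / (36.36000 − (-11.04000)) = 9.40000 − (109.08000)/(47.40000) = 7.09873
h(7.09873) = -1.60797
z3 = 7.09873 − (-1.60797)·(7.09873 − 9.40000) / (-1.60797 − 36.36000) = 7.09873 − (3.70037)/(-37.96797) = 7.19619
h(7.19619) = -0.21478
z4 = 7.19619 − (-0.21478)·(7.19619 − 7.09873) / (-0.21478 − (-1.60797)) = 7.19619 − (-0.02093)/(1.39319) = 7.21122
h(7.21122) = 0.00169
z5 = 7.21122 − 0.00169·(7.21122 − 7.19619) / (0.00169 − (-0.21478)) = 7.21122 − (0.00003)/(0.21647) = 7.21110

7.211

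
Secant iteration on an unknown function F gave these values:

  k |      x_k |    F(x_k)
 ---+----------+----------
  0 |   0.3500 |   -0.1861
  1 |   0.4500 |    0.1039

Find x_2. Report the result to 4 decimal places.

0.4142

x_2 = 0.4500 − 0.1039·(0.4500 − 0.3500) / (0.1039 − (-0.1861))
   = 0.4500 − (0.010390)/(0.290000) = 0.414172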